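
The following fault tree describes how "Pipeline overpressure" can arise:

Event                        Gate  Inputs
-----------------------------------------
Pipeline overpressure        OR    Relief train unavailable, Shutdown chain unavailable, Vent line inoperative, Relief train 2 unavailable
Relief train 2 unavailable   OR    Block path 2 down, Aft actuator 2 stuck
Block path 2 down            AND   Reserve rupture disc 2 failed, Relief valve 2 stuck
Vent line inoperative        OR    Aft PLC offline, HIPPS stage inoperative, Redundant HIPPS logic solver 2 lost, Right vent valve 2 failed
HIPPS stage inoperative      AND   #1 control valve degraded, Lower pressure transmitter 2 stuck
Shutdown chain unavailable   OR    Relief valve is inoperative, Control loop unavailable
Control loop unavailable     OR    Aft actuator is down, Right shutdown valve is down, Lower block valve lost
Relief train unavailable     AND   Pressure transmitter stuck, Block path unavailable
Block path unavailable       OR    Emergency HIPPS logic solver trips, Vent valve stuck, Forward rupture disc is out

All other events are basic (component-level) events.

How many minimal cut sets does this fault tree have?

Block path unavailable [OR]: union of children's cut sets → 3 cut set(s).
Relief train unavailable [AND]: one cut set from each child combined → 1 × 3 = 3 cut set(s).
Control loop unavailable [OR]: union of children's cut sets → 3 cut set(s).
Shutdown chain unavailable [OR]: union of children's cut sets → 4 cut set(s).
HIPPS stage inoperative [AND]: one cut set from each child combined → 1 × 1 = 1 cut set(s).
Vent line inoperative [OR]: union of children's cut sets → 4 cut set(s).
Block path 2 down [AND]: one cut set from each child combined → 1 × 1 = 1 cut set(s).
Relief train 2 unavailable [OR]: union of children's cut sets → 2 cut set(s).
Pipeline overpressure [OR]: union of children's cut sets → 13 cut set(s).

13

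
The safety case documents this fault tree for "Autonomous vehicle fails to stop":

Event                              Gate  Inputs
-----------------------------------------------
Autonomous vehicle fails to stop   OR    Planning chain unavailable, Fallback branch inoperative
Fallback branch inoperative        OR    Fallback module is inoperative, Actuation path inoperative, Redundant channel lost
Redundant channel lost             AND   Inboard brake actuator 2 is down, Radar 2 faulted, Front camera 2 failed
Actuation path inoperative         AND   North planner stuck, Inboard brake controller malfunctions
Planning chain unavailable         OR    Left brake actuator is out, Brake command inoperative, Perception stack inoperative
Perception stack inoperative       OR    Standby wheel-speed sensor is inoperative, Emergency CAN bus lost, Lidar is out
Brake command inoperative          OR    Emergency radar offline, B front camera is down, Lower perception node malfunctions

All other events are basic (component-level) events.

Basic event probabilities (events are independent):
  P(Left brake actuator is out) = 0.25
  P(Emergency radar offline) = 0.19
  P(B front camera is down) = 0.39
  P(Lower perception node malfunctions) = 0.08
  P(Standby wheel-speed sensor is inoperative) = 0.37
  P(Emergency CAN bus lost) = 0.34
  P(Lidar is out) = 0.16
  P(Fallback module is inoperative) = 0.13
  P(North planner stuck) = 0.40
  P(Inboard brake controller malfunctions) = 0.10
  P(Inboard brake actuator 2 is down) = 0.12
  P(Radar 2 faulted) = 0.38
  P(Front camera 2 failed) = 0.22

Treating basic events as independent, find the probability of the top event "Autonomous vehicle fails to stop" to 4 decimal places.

P(Brake command inoperative) [OR] = 1 − (1−0.19) × (1−0.39) × (1−0.08) = 0.545428
P(Perception stack inoperative) [OR] = 1 − (1−0.37) × (1−0.34) × (1−0.16) = 0.650728
P(Planning chain unavailable) [OR] = 1 − (1−0.25) × (1−0.545428) × (1−0.650728) = 0.880923
P(Actuation path inoperative) [AND] = 0.40 × 0.10 = 0.040000
P(Redundant channel lost) [AND] = 0.12 × 0.38 × 0.22 = 0.010032
P(Fallback branch inoperative) [OR] = 1 − (1−0.13) × (1−0.040000) × (1−0.010032) = 0.173179
P(Autonomous vehicle fails to stop) [OR] = 1 − (1−0.880923) × (1−0.173179) = 0.901545
Rounded to 4 decimal places: P(Autonomous vehicle fails to stop) ≈ 0.9015.

0.9015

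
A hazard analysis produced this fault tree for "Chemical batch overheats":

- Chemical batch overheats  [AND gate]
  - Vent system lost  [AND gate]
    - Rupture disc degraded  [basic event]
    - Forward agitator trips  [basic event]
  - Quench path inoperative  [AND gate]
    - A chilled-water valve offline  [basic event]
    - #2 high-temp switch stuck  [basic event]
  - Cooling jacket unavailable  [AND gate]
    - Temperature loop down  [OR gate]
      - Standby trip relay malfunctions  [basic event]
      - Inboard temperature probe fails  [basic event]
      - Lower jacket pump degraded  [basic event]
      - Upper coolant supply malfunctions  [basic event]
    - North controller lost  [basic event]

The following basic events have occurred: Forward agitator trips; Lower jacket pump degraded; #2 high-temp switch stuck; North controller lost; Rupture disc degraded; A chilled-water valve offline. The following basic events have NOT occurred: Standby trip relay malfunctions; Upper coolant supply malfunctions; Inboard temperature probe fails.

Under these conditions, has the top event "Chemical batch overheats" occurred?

Vent system lost [AND]: Rupture disc degraded=occurs, Forward agitator trips=occurs → all inputs occur → occurs.
Quench path inoperative [AND]: A chilled-water valve offline=occurs, #2 high-temp switch stuck=occurs → all inputs occur → occurs.
Temperature loop down [OR]: Standby trip relay malfunctions=not, Inboard temperature probe fails=not, Lower jacket pump degraded=occurs, Upper coolant supply malfunctions=not → at least one input occurs → occurs.
Cooling jacket unavailable [AND]: Temperature loop down=occurs, North controller lost=occurs → all inputs occur → occurs.
Chemical batch overheats [AND]: Vent system lost=occurs, Quench path inoperative=occurs, Cooling jacket unavailable=occurs → all inputs occur → occurs.

Yes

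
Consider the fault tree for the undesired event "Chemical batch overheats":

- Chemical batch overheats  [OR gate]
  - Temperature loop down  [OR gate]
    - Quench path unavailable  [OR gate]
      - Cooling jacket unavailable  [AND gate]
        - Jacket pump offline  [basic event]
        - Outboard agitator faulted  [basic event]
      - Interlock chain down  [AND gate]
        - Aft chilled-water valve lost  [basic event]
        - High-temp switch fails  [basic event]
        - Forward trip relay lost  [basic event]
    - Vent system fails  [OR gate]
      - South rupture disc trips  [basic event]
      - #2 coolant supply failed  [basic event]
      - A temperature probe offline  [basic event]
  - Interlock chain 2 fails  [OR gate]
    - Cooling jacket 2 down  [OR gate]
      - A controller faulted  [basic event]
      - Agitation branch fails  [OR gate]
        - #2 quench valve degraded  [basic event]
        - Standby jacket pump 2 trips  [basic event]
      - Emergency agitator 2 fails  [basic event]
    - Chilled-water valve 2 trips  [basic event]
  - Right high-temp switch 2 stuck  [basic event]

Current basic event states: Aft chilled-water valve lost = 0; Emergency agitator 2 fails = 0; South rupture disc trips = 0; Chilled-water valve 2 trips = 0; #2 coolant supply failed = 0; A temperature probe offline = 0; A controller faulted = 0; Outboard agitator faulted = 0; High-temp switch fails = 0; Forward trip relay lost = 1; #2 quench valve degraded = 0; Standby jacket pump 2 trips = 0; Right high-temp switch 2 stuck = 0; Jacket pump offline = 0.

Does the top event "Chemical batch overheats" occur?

No

Cooling jacket unavailable [AND]: Jacket pump offline=not, Outboard agitator faulted=not → not all inputs occur → does not occur.
Interlock chain down [AND]: Aft chilled-water valve lost=not, High-temp switch fails=not, Forward trip relay lost=occurs → not all inputs occur → does not occur.
Quench path unavailable [OR]: Cooling jacket unavailable=not, Interlock chain down=not → no input occurs → does not occur.
Vent system fails [OR]: South rupture disc trips=not, #2 coolant supply failed=not, A temperature probe offline=not → no input occurs → does not occur.
Temperature loop down [OR]: Quench path unavailable=not, Vent system fails=not → no input occurs → does not occur.
Agitation branch fails [OR]: #2 quench valve degraded=not, Standby jacket pump 2 trips=not → no input occurs → does not occur.
Cooling jacket 2 down [OR]: A controller faulted=not, Agitation branch fails=not, Emergency agitator 2 fails=not → no input occurs → does not occur.
Interlock chain 2 fails [OR]: Cooling jacket 2 down=not, Chilled-water valve 2 trips=not → no input occurs → does not occur.
Chemical batch overheats [OR]: Temperature loop down=not, Interlock chain 2 fails=not, Right high-temp switch 2 stuck=not → no input occurs → does not occur.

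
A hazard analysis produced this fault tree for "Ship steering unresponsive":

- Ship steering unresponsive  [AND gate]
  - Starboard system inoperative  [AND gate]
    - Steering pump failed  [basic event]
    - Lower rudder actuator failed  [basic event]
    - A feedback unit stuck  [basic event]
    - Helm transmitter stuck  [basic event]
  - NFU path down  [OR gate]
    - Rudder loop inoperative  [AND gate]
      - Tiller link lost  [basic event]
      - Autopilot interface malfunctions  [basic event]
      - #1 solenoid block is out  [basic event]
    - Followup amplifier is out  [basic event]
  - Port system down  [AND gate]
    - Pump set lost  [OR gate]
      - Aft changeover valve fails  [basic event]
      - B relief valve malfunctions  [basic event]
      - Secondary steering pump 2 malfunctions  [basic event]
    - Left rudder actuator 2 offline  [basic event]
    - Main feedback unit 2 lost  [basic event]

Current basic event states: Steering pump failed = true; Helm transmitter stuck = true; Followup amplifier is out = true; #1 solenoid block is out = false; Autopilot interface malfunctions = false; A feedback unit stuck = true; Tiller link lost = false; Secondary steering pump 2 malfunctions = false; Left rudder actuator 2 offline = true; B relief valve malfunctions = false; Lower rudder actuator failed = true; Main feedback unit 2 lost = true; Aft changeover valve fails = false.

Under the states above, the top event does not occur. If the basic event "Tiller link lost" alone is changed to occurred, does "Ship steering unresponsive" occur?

No

Counterfactual: set "Tiller link lost" to occurred.
Starboard system inoperative [AND]: Steering pump failed=occurs, Lower rudder actuator failed=occurs, A feedback unit stuck=occurs, Helm transmitter stuck=occurs → all inputs occur → occurs.
Rudder loop inoperative [AND]: Tiller link lost=occurs, Autopilot interface malfunctions=not, #1 solenoid block is out=not → not all inputs occur → does not occur.
NFU path down [OR]: Rudder loop inoperative=not, Followup amplifier is out=occurs → at least one input occurs → occurs.
Pump set lost [OR]: Aft changeover valve fails=not, B relief valve malfunctions=not, Secondary steering pump 2 malfunctions=not → no input occurs → does not occur.
Port system down [AND]: Pump set lost=not, Left rudder actuator 2 offline=occurs, Main feedback unit 2 lost=occurs → not all inputs occur → does not occur.
Ship steering unresponsive [AND]: Starboard system inoperative=occurs, NFU path down=occurs, Port system down=not → not all inputs occur → does not occur.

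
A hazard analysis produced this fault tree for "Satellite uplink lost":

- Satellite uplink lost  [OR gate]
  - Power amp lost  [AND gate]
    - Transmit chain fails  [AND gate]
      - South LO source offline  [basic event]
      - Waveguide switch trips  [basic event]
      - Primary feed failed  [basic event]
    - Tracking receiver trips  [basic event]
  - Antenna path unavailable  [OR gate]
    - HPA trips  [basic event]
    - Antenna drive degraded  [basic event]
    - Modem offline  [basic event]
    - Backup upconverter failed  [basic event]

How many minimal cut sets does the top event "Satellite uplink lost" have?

Transmit chain fails [AND]: one cut set from each child combined → 1 × 1 × 1 = 1 cut set(s).
Power amp lost [AND]: one cut set from each child combined → 1 × 1 = 1 cut set(s).
Antenna path unavailable [OR]: union of children's cut sets → 4 cut set(s).
Satellite uplink lost [OR]: union of children's cut sets → 5 cut set(s).
Minimal cut sets: {Primary feed failed, South LO source offline, Tracking receiver trips, Waveguide switch trips}; {HPA trips}; {Antenna drive degraded}; {Modem offline}; {Backup upconverter failed}.

5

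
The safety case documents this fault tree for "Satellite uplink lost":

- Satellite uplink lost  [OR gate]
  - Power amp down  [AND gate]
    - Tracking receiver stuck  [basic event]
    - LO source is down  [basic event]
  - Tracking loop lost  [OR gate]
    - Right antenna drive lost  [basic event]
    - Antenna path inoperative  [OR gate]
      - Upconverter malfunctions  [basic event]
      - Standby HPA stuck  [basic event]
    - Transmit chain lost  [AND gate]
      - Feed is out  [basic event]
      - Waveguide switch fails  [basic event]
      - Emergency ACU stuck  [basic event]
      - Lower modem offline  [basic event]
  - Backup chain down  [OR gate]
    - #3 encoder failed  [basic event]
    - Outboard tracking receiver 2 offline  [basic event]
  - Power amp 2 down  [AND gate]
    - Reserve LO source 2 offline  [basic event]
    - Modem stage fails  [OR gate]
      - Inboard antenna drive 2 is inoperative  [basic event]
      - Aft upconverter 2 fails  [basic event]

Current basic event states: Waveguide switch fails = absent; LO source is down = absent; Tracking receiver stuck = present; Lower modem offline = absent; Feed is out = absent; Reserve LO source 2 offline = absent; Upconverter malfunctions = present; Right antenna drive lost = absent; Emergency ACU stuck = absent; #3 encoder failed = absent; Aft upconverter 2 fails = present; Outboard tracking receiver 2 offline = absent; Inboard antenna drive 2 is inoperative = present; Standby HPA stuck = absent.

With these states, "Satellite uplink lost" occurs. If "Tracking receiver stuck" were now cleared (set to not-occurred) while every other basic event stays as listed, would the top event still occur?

Counterfactual: set "Tracking receiver stuck" to not occurred.
Power amp down [AND]: Tracking receiver stuck=not, LO source is down=not → not all inputs occur → does not occur.
Antenna path inoperative [OR]: Upconverter malfunctions=occurs, Standby HPA stuck=not → at least one input occurs → occurs.
Transmit chain lost [AND]: Feed is out=not, Waveguide switch fails=not, Emergency ACU stuck=not, Lower modem offline=not → not all inputs occur → does not occur.
Tracking loop lost [OR]: Right antenna drive lost=not, Antenna path inoperative=occurs, Transmit chain lost=not → at least one input occurs → occurs.
Backup chain down [OR]: #3 encoder failed=not, Outboard tracking receiver 2 offline=not → no input occurs → does not occur.
Modem stage fails [OR]: Inboard antenna drive 2 is inoperative=occurs, Aft upconverter 2 fails=occurs → at least one input occurs → occurs.
Power amp 2 down [AND]: Reserve LO source 2 offline=not, Modem stage fails=occurs → not all inputs occur → does not occur.
Satellite uplink lost [OR]: Power amp down=not, Tracking loop lost=occurs, Backup chain down=not, Power amp 2 down=not → at least one input occurs → occurs.

Yes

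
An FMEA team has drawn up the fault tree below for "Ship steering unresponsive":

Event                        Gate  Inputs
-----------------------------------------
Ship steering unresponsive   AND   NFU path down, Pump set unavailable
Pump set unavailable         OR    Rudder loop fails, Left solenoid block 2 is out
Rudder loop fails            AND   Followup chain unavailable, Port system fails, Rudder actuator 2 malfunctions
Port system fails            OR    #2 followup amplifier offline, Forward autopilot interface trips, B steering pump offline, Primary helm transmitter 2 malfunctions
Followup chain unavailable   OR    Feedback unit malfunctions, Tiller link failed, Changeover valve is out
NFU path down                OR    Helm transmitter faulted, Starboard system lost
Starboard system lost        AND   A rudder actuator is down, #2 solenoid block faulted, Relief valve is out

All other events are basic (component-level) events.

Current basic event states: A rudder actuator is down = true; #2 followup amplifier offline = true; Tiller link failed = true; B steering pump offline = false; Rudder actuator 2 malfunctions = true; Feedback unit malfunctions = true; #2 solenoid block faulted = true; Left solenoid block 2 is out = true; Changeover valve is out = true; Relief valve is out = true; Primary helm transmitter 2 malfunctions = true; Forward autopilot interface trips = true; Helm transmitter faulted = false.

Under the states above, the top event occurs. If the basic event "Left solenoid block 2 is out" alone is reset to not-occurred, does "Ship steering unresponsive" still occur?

Yes

Counterfactual: set "Left solenoid block 2 is out" to not occurred.
Starboard system lost [AND]: A rudder actuator is down=occurs, #2 solenoid block faulted=occurs, Relief valve is out=occurs → all inputs occur → occurs.
NFU path down [OR]: Helm transmitter faulted=not, Starboard system lost=occurs → at least one input occurs → occurs.
Followup chain unavailable [OR]: Feedback unit malfunctions=occurs, Tiller link failed=occurs, Changeover valve is out=occurs → at least one input occurs → occurs.
Port system fails [OR]: #2 followup amplifier offline=occurs, Forward autopilot interface trips=occurs, B steering pump offline=not, Primary helm transmitter 2 malfunctions=occurs → at least one input occurs → occurs.
Rudder loop fails [AND]: Followup chain unavailable=occurs, Port system fails=occurs, Rudder actuator 2 malfunctions=occurs → all inputs occur → occurs.
Pump set unavailable [OR]: Rudder loop fails=occurs, Left solenoid block 2 is out=not → at least one input occurs → occurs.
Ship steering unresponsive [AND]: NFU path down=occurs, Pump set unavailable=occurs → all inputs occur → occurs.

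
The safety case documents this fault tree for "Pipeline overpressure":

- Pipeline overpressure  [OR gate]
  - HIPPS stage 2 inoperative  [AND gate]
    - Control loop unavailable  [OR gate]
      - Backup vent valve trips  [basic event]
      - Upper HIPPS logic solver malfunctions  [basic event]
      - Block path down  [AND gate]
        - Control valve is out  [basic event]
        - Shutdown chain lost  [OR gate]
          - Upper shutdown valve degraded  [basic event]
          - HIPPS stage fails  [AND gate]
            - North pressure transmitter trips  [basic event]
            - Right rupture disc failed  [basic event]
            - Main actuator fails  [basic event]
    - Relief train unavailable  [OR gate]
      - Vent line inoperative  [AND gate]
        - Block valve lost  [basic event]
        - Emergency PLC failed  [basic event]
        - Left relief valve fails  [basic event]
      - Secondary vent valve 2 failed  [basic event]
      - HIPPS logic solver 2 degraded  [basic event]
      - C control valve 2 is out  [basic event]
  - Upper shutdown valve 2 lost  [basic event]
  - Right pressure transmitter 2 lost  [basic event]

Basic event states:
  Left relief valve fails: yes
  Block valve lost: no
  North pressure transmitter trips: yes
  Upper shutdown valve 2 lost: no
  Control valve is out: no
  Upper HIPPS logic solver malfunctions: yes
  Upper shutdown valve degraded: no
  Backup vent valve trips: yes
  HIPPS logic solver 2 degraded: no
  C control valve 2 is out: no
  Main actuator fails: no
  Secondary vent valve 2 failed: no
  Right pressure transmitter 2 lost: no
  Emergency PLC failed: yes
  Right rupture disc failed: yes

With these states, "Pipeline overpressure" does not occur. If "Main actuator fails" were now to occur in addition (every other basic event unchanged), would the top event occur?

Counterfactual: set "Main actuator fails" to occurred.
HIPPS stage fails [AND]: North pressure transmitter trips=occurs, Right rupture disc failed=occurs, Main actuator fails=occurs → all inputs occur → occurs.
Shutdown chain lost [OR]: Upper shutdown valve degraded=not, HIPPS stage fails=occurs → at least one input occurs → occurs.
Block path down [AND]: Control valve is out=not, Shutdown chain lost=occurs → not all inputs occur → does not occur.
Control loop unavailable [OR]: Backup vent valve trips=occurs, Upper HIPPS logic solver malfunctions=occurs, Block path down=not → at least one input occurs → occurs.
Vent line inoperative [AND]: Block valve lost=not, Emergency PLC failed=occurs, Left relief valve fails=occurs → not all inputs occur → does not occur.
Relief train unavailable [OR]: Vent line inoperative=not, Secondary vent valve 2 failed=not, HIPPS logic solver 2 degraded=not, C control valve 2 is out=not → no input occurs → does not occur.
HIPPS stage 2 inoperative [AND]: Control loop unavailable=occurs, Relief train unavailable=not → not all inputs occur → does not occur.
Pipeline overpressure [OR]: HIPPS stage 2 inoperative=not, Upper shutdown valve 2 lost=not, Right pressure transmitter 2 lost=not → no input occurs → does not occur.

No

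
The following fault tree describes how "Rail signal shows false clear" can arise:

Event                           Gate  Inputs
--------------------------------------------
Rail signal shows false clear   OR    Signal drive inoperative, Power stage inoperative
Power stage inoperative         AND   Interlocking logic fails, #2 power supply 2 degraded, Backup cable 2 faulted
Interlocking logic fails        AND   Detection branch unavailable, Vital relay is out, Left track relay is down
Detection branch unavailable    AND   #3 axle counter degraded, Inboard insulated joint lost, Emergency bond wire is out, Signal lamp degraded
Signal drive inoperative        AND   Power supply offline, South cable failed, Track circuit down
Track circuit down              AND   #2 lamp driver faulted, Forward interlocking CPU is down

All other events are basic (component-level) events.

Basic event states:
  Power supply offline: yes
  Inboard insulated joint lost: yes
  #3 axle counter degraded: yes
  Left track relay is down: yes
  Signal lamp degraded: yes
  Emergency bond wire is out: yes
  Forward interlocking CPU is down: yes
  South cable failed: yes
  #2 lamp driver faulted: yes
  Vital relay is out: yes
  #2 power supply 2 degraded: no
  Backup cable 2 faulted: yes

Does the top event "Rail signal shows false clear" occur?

Track circuit down [AND]: #2 lamp driver faulted=occurs, Forward interlocking CPU is down=occurs → all inputs occur → occurs.
Signal drive inoperative [AND]: Power supply offline=occurs, South cable failed=occurs, Track circuit down=occurs → all inputs occur → occurs.
Detection branch unavailable [AND]: #3 axle counter degraded=occurs, Inboard insulated joint lost=occurs, Emergency bond wire is out=occurs, Signal lamp degraded=occurs → all inputs occur → occurs.
Interlocking logic fails [AND]: Detection branch unavailable=occurs, Vital relay is out=occurs, Left track relay is down=occurs → all inputs occur → occurs.
Power stage inoperative [AND]: Interlocking logic fails=occurs, #2 power supply 2 degraded=not, Backup cable 2 faulted=occurs → not all inputs occur → does not occur.
Rail signal shows false clear [OR]: Signal drive inoperative=occurs, Power stage inoperative=not → at least one input occurs → occurs.

Yes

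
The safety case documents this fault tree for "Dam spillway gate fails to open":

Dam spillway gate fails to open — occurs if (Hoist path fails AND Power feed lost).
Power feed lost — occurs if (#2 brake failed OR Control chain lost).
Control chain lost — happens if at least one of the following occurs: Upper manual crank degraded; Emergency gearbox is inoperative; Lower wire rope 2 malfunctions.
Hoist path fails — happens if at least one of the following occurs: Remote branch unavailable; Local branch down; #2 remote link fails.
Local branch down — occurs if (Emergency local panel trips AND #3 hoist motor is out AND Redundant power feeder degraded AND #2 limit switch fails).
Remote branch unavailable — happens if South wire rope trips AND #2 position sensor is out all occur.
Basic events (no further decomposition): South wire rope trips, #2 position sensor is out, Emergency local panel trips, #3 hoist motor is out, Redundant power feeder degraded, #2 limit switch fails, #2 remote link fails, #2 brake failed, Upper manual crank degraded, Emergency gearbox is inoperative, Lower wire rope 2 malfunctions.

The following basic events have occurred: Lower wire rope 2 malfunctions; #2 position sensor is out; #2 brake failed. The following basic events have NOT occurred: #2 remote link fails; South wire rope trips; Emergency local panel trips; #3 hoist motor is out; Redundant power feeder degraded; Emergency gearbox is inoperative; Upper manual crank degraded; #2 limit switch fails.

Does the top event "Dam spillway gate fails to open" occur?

No

Remote branch unavailable [AND]: South wire rope trips=not, #2 position sensor is out=occurs → not all inputs occur → does not occur.
Local branch down [AND]: Emergency local panel trips=not, #3 hoist motor is out=not, Redundant power feeder degraded=not, #2 limit switch fails=not → not all inputs occur → does not occur.
Hoist path fails [OR]: Remote branch unavailable=not, Local branch down=not, #2 remote link fails=not → no input occurs → does not occur.
Control chain lost [OR]: Upper manual crank degraded=not, Emergency gearbox is inoperative=not, Lower wire rope 2 malfunctions=occurs → at least one input occurs → occurs.
Power feed lost [OR]: #2 brake failed=occurs, Control chain lost=occurs → at least one input occurs → occurs.
Dam spillway gate fails to open [AND]: Hoist path fails=not, Power feed lost=occurs → not all inputs occur → does not occur.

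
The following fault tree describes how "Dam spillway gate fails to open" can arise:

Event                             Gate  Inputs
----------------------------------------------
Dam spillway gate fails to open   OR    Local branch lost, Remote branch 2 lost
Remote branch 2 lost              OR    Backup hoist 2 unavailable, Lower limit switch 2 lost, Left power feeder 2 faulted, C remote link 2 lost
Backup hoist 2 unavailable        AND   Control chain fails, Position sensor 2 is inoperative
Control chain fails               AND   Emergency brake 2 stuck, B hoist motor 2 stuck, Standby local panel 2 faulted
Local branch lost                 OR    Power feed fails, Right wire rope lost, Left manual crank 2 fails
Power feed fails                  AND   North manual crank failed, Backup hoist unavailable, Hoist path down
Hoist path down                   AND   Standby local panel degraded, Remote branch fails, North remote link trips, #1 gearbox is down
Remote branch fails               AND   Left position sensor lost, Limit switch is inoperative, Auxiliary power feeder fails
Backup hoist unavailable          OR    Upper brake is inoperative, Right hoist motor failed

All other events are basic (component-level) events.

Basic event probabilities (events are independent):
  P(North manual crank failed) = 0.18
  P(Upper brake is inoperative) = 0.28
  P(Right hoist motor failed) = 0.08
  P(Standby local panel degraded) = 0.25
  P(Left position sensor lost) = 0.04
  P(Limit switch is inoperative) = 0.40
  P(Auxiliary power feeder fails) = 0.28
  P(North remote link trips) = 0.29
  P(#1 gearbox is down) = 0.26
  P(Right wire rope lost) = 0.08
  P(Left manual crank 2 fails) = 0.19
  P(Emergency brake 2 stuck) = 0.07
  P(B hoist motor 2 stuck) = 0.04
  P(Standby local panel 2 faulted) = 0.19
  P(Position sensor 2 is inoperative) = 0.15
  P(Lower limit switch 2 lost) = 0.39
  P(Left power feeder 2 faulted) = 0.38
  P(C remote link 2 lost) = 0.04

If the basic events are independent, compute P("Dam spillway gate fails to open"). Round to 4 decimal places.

0.7295

P(Backup hoist unavailable) [OR] = 1 − (1−0.28) × (1−0.08) = 0.337600
P(Remote branch fails) [AND] = 0.04 × 0.40 × 0.28 = 0.004480
P(Hoist path down) [AND] = 0.25 × 0.004480 × 0.29 × 0.26 = 0.000084
P(Power feed fails) [AND] = 0.18 × 0.337600 × 0.000084 = 0.000005
P(Local branch lost) [OR] = 1 − (1−0.000005) × (1−0.08) × (1−0.19) = 0.254804
P(Control chain fails) [AND] = 0.07 × 0.04 × 0.19 = 0.000532
P(Backup hoist 2 unavailable) [AND] = 0.000532 × 0.15 = 0.000080
P(Remote branch 2 lost) [OR] = 1 − (1−0.000080) × (1−0.39) × (1−0.38) × (1−0.04) = 0.636957
P(Dam spillway gate fails to open) [OR] = 1 − (1−0.254804) × (1−0.636957) = 0.729462
Rounded to 4 decimal places: P(Dam spillway gate fails to open) ≈ 0.7295.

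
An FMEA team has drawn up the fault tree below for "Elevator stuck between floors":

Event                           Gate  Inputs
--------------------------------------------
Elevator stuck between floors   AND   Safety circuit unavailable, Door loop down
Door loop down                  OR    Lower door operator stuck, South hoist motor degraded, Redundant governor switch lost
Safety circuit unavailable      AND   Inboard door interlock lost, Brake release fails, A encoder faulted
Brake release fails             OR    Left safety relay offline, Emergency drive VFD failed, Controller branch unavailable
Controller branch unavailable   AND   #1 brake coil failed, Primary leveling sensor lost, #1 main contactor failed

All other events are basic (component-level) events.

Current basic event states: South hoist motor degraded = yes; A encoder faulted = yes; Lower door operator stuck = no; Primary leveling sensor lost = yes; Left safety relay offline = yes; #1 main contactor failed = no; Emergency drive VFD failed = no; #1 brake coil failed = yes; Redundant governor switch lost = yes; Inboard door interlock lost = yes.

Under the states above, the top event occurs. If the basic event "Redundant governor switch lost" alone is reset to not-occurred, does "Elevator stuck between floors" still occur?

Counterfactual: set "Redundant governor switch lost" to not occurred.
Controller branch unavailable [AND]: #1 brake coil failed=occurs, Primary leveling sensor lost=occurs, #1 main contactor failed=not → not all inputs occur → does not occur.
Brake release fails [OR]: Left safety relay offline=occurs, Emergency drive VFD failed=not, Controller branch unavailable=not → at least one input occurs → occurs.
Safety circuit unavailable [AND]: Inboard door interlock lost=occurs, Brake release fails=occurs, A encoder faulted=occurs → all inputs occur → occurs.
Door loop down [OR]: Lower door operator stuck=not, South hoist motor degraded=occurs, Redundant governor switch lost=not → at least one input occurs → occurs.
Elevator stuck between floors [AND]: Safety circuit unavailable=occurs, Door loop down=occurs → all inputs occur → occurs.

Yes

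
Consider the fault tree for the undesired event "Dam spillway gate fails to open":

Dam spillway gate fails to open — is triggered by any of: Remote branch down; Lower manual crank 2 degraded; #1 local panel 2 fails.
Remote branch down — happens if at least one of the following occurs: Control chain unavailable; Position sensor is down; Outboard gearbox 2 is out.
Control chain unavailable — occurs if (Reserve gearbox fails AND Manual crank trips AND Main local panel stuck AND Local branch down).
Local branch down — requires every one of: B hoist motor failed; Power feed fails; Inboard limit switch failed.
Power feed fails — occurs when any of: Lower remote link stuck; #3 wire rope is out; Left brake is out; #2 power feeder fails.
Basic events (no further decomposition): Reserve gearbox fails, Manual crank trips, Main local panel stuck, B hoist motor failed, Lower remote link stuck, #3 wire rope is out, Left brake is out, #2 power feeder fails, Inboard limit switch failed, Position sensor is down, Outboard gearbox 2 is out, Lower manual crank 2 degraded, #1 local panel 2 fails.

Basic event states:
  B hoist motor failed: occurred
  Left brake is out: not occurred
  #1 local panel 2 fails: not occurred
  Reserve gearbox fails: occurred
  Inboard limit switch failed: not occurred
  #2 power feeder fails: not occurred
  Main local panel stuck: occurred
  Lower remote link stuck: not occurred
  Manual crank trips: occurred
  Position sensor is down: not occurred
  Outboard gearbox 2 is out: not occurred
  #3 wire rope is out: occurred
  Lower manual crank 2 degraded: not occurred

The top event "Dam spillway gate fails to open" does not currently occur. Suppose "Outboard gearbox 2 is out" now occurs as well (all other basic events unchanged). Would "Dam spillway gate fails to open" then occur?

Yes

Counterfactual: set "Outboard gearbox 2 is out" to occurred.
Power feed fails [OR]: Lower remote link stuck=not, #3 wire rope is out=occurs, Left brake is out=not, #2 power feeder fails=not → at least one input occurs → occurs.
Local branch down [AND]: B hoist motor failed=occurs, Power feed fails=occurs, Inboard limit switch failed=not → not all inputs occur → does not occur.
Control chain unavailable [AND]: Reserve gearbox fails=occurs, Manual crank trips=occurs, Main local panel stuck=occurs, Local branch down=not → not all inputs occur → does not occur.
Remote branch down [OR]: Control chain unavailable=not, Position sensor is down=not, Outboard gearbox 2 is out=occurs → at least one input occurs → occurs.
Dam spillway gate fails to open [OR]: Remote branch down=occurs, Lower manual crank 2 degraded=not, #1 local panel 2 fails=not → at least one input occurs → occurs.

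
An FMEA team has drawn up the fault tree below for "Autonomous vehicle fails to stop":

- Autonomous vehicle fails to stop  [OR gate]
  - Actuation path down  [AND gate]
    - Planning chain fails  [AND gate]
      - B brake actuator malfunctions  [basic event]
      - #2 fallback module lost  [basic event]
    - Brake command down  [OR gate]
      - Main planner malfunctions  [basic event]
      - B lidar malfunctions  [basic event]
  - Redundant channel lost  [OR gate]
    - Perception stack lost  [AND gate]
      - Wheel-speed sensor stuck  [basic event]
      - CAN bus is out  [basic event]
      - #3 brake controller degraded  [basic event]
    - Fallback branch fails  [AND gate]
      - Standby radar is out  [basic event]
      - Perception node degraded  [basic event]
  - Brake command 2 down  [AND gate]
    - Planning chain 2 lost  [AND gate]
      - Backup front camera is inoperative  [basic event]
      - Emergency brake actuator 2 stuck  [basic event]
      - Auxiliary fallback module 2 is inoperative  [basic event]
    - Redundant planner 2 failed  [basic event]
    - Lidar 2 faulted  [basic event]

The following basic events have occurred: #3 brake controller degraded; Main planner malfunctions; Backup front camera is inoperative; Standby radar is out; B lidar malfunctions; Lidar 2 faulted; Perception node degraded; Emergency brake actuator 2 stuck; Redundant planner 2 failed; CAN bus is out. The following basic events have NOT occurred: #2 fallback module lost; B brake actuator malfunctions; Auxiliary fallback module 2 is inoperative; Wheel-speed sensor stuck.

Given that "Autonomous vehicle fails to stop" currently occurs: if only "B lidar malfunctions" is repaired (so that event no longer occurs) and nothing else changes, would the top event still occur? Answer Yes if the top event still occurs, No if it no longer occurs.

Counterfactual: set "B lidar malfunctions" to not occurred.
Planning chain fails [AND]: B brake actuator malfunctions=not, #2 fallback module lost=not → not all inputs occur → does not occur.
Brake command down [OR]: Main planner malfunctions=occurs, B lidar malfunctions=not → at least one input occurs → occurs.
Actuation path down [AND]: Planning chain fails=not, Brake command down=occurs → not all inputs occur → does not occur.
Perception stack lost [AND]: Wheel-speed sensor stuck=not, CAN bus is out=occurs, #3 brake controller degraded=occurs → not all inputs occur → does not occur.
Fallback branch fails [AND]: Standby radar is out=occurs, Perception node degraded=occurs → all inputs occur → occurs.
Redundant channel lost [OR]: Perception stack lost=not, Fallback branch fails=occurs → at least one input occurs → occurs.
Planning chain 2 lost [AND]: Backup front camera is inoperative=occurs, Emergency brake actuator 2 stuck=occurs, Auxiliary fallback module 2 is inoperative=not → not all inputs occur → does not occur.
Brake command 2 down [AND]: Planning chain 2 lost=not, Redundant planner 2 failed=occurs, Lidar 2 faulted=occurs → not all inputs occur → does not occur.
Autonomous vehicle fails to stop [OR]: Actuation path down=not, Redundant channel lost=occurs, Brake command 2 down=not → at least one input occurs → occurs.

Yes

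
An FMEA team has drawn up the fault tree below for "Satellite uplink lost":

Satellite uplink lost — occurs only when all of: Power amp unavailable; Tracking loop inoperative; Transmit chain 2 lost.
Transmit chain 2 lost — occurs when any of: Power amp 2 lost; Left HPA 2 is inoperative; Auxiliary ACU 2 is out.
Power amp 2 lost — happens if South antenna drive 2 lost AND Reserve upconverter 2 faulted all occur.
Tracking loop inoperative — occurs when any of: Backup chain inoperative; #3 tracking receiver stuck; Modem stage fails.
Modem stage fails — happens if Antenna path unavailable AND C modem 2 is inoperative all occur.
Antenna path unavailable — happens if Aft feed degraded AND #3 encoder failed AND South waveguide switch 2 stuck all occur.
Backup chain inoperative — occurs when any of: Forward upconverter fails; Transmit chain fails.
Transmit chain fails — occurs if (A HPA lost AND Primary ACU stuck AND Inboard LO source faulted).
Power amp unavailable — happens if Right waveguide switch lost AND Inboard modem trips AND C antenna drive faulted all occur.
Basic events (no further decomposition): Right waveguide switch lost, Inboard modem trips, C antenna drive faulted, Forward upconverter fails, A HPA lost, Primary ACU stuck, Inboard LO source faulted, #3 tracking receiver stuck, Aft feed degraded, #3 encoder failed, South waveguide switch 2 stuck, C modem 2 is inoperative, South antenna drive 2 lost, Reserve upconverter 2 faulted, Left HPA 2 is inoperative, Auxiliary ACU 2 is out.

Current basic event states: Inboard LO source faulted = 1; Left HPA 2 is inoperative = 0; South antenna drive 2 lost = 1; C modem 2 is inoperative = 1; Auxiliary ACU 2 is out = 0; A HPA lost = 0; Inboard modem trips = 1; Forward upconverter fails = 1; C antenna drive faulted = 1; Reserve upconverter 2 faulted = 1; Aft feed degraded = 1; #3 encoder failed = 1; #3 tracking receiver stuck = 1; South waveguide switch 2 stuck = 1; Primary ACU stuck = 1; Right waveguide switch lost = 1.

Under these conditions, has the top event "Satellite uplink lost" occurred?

Yes

Power amp unavailable [AND]: Right waveguide switch lost=occurs, Inboard modem trips=occurs, C antenna drive faulted=occurs → all inputs occur → occurs.
Transmit chain fails [AND]: A HPA lost=not, Primary ACU stuck=occurs, Inboard LO source faulted=occurs → not all inputs occur → does not occur.
Backup chain inoperative [OR]: Forward upconverter fails=occurs, Transmit chain fails=not → at least one input occurs → occurs.
Antenna path unavailable [AND]: Aft feed degraded=occurs, #3 encoder failed=occurs, South waveguide switch 2 stuck=occurs → all inputs occur → occurs.
Modem stage fails [AND]: Antenna path unavailable=occurs, C modem 2 is inoperative=occurs → all inputs occur → occurs.
Tracking loop inoperative [OR]: Backup chain inoperative=occurs, #3 tracking receiver stuck=occurs, Modem stage fails=occurs → at least one input occurs → occurs.
Power amp 2 lost [AND]: South antenna drive 2 lost=occurs, Reserve upconverter 2 faulted=occurs → all inputs occur → occurs.
Transmit chain 2 lost [OR]: Power amp 2 lost=occurs, Left HPA 2 is inoperative=not, Auxiliary ACU 2 is out=not → at least one input occurs → occurs.
Satellite uplink lost [AND]: Power amp unavailable=occurs, Tracking loop inoperative=occurs, Transmit chain 2 lost=occurs → all inputs occur → occurs.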